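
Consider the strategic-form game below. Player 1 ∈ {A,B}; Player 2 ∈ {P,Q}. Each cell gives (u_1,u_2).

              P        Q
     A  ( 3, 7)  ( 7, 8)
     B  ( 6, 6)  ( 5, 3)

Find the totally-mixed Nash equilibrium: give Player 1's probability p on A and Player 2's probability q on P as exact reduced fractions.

P1 indiff ⇒ q·3+(1-q)·7 = q·6+(1-q)·5 ⇒ q(-3) = (1-q)(-2) ⇒ q = 2/5
P2 indiff ⇒ p·7+(1-p)·6 = p·8+(1-p)·3 ⇒ p(-1) = (1-p)(-3) ⇒ p = 3/4

p=3/4, q=2/5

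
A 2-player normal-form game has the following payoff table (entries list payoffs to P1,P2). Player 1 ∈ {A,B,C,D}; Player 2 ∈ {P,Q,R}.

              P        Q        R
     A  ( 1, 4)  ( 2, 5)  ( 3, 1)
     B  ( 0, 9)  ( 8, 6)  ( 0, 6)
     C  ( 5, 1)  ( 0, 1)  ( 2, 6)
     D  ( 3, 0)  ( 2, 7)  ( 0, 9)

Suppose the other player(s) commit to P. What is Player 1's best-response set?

u_1(A vs P) = 1
u_1(B vs P) = 0
u_1(C vs P) = 5
u_1(D vs P) = 3
max payoff 5 at {C}

P1 best: {C}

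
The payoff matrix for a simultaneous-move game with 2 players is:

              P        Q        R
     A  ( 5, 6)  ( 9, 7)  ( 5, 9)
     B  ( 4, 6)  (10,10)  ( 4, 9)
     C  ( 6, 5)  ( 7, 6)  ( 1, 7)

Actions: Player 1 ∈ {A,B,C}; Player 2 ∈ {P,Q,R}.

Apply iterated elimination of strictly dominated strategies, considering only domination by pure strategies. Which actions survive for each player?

IESDS → P1:{A,B} P2:{Q,R}

P2 drop P (Q beats it: A:7>6 B:10>6 C:6>5)
P1 drop C (A beats it: Q:9>7 R:5>1)
P1→{A,B} P2→{Q,R}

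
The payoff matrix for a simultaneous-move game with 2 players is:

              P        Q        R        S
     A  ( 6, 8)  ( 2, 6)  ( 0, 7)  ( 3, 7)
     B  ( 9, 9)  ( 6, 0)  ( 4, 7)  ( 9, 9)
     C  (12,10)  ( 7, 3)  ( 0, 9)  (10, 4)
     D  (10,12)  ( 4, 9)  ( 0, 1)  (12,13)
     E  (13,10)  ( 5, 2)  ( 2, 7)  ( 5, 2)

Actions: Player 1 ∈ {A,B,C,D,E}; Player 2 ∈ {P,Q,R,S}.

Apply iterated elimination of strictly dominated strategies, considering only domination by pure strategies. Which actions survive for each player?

Survivors P1:{C,D,E} P2:{P,S}

P1 drop A (B beats it: P:9>6 Q:6>2 R:4>0 S:9>3)
P2 drop Q (P beats it: B:9>0 C:10>3 D:12>9 E:10>2)
P2 drop R (P beats it: B:9>7 C:10>9 D:12>1 E:10>7)
P1 drop B (C beats it: P:12>9 S:10>9)
P1→{C,D,E} P2→{P,S}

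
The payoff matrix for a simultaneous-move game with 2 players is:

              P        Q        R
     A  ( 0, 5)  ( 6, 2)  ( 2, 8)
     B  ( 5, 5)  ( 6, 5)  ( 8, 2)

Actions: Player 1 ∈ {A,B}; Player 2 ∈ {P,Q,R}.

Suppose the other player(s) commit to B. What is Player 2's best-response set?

u_2(P vs B) = 5
u_2(Q vs B) = 5
u_2(R vs B) = 2
max payoff 5 at {P,Q}

P2 best: {P,Q}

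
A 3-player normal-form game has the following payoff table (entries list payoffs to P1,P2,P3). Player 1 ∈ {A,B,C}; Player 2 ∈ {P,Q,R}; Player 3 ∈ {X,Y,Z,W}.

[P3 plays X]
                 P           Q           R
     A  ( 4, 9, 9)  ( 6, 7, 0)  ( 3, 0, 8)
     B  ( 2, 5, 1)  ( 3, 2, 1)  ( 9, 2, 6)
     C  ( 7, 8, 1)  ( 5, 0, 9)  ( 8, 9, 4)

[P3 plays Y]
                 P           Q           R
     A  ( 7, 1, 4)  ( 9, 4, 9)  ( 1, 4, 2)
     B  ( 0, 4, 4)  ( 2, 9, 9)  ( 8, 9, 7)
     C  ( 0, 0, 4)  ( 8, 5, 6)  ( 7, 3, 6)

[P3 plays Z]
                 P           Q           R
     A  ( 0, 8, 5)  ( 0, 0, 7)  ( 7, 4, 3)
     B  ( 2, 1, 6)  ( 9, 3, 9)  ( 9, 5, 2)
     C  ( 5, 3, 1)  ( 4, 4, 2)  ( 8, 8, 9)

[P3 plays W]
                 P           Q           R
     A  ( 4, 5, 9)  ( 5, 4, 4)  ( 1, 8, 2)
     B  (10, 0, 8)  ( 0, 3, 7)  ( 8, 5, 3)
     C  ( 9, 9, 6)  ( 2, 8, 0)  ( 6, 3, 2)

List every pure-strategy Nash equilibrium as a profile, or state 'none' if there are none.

(A,P,X): not NE [P1→C gives 7>4]
(A,P,Y): not NE [P2→R gives 4>1; P3→W gives 9>4]
(A,P,Z): not NE [P1→C gives 5>0; P3→W gives 9>5]
(A,P,W): not NE [P1→B gives 10>4; P2→R gives 8>5]
(A,Q,X): not NE [P2→P gives 9>7; P3→Y gives 9>0]
(A,Q,Y): NE
(A,Q,Z): not NE [P1→B gives 9>0; P2→P gives 8>0; P3→Y gives 9>7]
(A,Q,W): not NE [P2→R gives 8>4; P3→Y gives 9>4]
(A,R,X): not NE [P1→B gives 9>3; P2→P gives 9>0]
(A,R,Y): not NE [P1→B gives 8>1; P3→X gives 8>2]
(A,R,Z): not NE [P1→B gives 9>7; P2→P gives 8>4; P3→X gives 8>3]
(A,R,W): not NE [P1→B gives 8>1; P3→X gives 8>2]
(B,P,X): not NE [P1→C gives 7>2; P3→W gives 8>1]
(B,P,Y): not NE [P1→A gives 7>0; P2→R gives 9>4; P3→W gives 8>4]
(B,P,Z): not NE [P1→C gives 5>2; P2→R gives 5>1; P3→W gives 8>6]
(B,P,W): not NE [P2→R gives 5>0]
(B,Q,X): not NE [P1→A gives 6>3; P2→P gives 5>2; P3→Z gives 9>1]
(B,Q,Y): not NE [P1→A gives 9>2]
(B,Q,Z): not NE [P2→R gives 5>3]
(B,Q,W): not NE [P1→A gives 5>0; P2→R gives 5>3; P3→Z gives 9>7]
(B,R,X): not NE [P2→P gives 5>2; P3→Y gives 7>6]
(B,R,Y): NE
(B,R,Z): not NE [P3→Y gives 7>2]
(B,R,W): not NE [P3→Y gives 7>3]
(C,P,X): not NE [P2→R gives 9>8; P3→W gives 6>1]
(C,P,Y): not NE [P1→A gives 7>0; P2→Q gives 5>0; P3→W gives 6>4]
(C,P,Z): not NE [P2→R gives 8>3; P3→W gives 6>1]
(C,P,W): not NE [P1→B gives 10>9]
(C,Q,X): not NE [P1→A gives 6>5; P2→R gives 9>0]
(C,Q,Y): not NE [P1→A gives 9>8; P3→X gives 9>6]
(C,Q,Z): not NE [P1→B gives 9>4; P2→R gives 8>4; P3→X gives 9>2]
(C,Q,W): not NE [P1→A gives 5>2; P2→P gives 9>8; P3→X gives 9>0]
(C,R,X): not NE [P1→B gives 9>8; P3→Z gives 9>4]
(C,R,Y): not NE [P1→B gives 8>7; P2→Q gives 5>3; P3→Z gives 9>6]
(C,R,Z): not NE [P1→B gives 9>8]
(C,R,W): not NE [P1→B gives 8>6; P2→P gives 9>3; P3→Z gives 9>2]

Nash profiles: (A,Q,Y), (B,R,Y)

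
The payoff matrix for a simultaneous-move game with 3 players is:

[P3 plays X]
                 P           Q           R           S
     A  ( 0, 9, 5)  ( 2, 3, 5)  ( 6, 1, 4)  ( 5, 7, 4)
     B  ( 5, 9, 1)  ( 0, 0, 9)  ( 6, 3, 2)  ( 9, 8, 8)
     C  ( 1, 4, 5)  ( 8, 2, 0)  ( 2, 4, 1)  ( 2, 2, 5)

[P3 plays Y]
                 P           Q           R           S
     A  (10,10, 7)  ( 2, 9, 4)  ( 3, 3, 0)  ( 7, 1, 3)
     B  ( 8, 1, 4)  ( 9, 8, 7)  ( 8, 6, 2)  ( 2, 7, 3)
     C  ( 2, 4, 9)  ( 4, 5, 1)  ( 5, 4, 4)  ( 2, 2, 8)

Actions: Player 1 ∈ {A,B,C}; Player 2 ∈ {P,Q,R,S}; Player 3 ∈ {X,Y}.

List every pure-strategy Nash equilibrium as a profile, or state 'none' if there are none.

PSNE = {(A,P,Y)}

(A,P,X): not NE [P1→B gives 5>0; P3→Y gives 7>5]
(A,P,Y): NE
(A,Q,X): not NE [P1→C gives 8>2; P2→P gives 9>3]
(A,Q,Y): not NE [P1→B gives 9>2; P2→P gives 10>9; P3→X gives 5>4]
(A,R,X): not NE [P2→P gives 9>1]
(A,R,Y): not NE [P1→B gives 8>3; P2→P gives 10>3; P3→X gives 4>0]
(A,S,X): not NE [P1→B gives 9>5; P2→P gives 9>7]
(A,S,Y): not NE [P2→P gives 10>1; P3→X gives 4>3]
(B,P,X): not NE [P3→Y gives 4>1]
(B,P,Y): not NE [P1→A gives 10>8; P2→Q gives 8>1]
(B,Q,X): not NE [P1→C gives 8>0; P2→P gives 9>0]
(B,Q,Y): not NE [P3→X gives 9>7]
(B,R,X): not NE [P2→P gives 9>3]
(B,R,Y): not NE [P2→Q gives 8>6]
(B,S,X): not NE [P2→P gives 9>8]
(B,S,Y): not NE [P1→A gives 7>2; P2→Q gives 8>7; P3→X gives 8>3]
(C,P,X): not NE [P1→B gives 5>1; P3→Y gives 9>5]
(C,P,Y): not NE [P1→A gives 10>2; P2→Q gives 5>4]
(C,Q,X): not NE [P2→R gives 4>2; P3→Y gives 1>0]
(C,Q,Y): not NE [P1→B gives 9>4]
(C,R,X): not NE [P1→B gives 6>2; P3→Y gives 4>1]
(C,R,Y): not NE [P1→B gives 8>5; P2→Q gives 5>4]
(C,S,X): not NE [P1→B gives 9>2; P2→R gives 4>2; P3→Y gives 8>5]
(C,S,Y): not NE [P1→A gives 7>2; P2→Q gives 5>2]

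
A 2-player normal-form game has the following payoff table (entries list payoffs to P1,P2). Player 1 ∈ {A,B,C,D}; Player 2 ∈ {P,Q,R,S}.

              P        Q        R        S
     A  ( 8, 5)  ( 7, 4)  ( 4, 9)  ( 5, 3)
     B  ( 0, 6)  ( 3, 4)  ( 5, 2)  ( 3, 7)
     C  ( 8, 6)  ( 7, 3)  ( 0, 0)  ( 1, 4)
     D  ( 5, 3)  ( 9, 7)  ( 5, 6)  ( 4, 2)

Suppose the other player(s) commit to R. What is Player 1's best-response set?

u_1(A vs R) = 4
u_1(B vs R) = 5
u_1(C vs R) = 0
u_1(D vs R) = 5
max payoff 5 at {B,D}

BR_1 = {B,D}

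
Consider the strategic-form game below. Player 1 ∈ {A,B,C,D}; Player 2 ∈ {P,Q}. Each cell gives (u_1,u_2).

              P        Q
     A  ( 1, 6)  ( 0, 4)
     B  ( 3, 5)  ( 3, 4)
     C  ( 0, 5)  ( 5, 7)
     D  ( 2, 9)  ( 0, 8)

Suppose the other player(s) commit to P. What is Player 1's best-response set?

u_1(A vs P) = 1
u_1(B vs P) = 3
u_1(C vs P) = 0
u_1(D vs P) = 2
max payoff 3 at {B}

argmax u_1 = {B}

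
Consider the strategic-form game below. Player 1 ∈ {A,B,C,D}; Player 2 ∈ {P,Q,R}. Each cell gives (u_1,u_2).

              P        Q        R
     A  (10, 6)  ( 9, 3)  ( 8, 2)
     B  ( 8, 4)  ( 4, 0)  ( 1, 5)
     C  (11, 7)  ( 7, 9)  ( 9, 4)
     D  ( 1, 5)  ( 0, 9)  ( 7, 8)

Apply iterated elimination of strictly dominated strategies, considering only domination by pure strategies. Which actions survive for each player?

P1 drop B (A beats it: P:10>8 Q:9>4 R:8>1)
P1 drop D (A beats it: P:10>1 Q:9>0 R:8>7)
P2 drop R (P beats it: A:6>2 C:7>4)
P1→{A,C} P2→{P,Q}

Remaining: P1:{A,C} P2:{P,Q}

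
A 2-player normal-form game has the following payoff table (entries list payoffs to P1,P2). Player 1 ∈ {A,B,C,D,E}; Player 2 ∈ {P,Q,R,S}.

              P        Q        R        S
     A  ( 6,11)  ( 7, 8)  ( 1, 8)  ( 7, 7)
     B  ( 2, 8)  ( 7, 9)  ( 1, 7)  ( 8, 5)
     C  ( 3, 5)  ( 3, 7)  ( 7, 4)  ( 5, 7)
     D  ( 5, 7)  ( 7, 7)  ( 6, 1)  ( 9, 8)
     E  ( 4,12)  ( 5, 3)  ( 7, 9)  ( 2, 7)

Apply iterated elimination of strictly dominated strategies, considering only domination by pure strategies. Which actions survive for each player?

Remaining: P1:{A,B,D} P2:{P,Q,S}

P2 drop R (P beats it: A:11>8 B:8>7 C:5>4 D:7>1 E:12>9)
P1 drop C (A beats it: P:6>3 Q:7>3 S:7>5)
P1 drop E (A beats it: P:6>4 Q:7>5 S:7>2)
P1→{A,B,D} P2→{P,Q,S}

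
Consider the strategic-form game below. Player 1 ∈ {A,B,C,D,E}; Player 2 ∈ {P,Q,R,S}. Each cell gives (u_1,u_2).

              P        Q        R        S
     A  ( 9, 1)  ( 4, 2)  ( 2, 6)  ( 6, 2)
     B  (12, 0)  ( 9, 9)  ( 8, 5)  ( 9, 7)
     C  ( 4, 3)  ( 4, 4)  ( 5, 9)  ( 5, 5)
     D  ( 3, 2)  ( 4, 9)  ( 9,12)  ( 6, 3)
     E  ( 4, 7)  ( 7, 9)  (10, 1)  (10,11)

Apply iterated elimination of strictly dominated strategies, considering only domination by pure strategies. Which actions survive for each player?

IESDS → P1:{B,E} P2:{Q,S}

P1 drop A (B beats it: P:12>9 Q:9>4 R:8>2 S:9>6)
P1 drop C (B beats it: P:12>4 Q:9>4 R:8>5 S:9>5)
P1 drop D (E beats it: P:4>3 Q:7>4 R:10>9 S:10>6)
P2 drop P (Q beats it: B:9>0 E:9>7)
P2 drop R (Q beats it: B:9>5 E:9>1)
P1→{B,E} P2→{Q,S}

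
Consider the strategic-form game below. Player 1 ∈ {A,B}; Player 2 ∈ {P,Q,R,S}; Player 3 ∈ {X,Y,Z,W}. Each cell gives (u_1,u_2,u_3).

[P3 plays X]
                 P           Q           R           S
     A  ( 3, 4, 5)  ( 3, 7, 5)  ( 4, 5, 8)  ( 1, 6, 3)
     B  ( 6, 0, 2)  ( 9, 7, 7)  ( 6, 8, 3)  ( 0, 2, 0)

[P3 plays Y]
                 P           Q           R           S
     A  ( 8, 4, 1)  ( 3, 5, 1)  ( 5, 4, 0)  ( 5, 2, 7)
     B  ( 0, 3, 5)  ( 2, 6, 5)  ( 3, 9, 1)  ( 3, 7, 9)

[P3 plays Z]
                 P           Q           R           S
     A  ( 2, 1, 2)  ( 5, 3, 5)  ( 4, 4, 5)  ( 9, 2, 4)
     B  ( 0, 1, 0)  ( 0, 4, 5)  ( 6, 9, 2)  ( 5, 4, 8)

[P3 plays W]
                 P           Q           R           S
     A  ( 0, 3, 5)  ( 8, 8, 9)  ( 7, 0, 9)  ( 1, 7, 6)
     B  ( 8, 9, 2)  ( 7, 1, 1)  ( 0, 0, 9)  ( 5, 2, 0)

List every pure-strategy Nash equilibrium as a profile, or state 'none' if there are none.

(A,P,X): not NE [P1→B gives 6>3; P2→Q gives 7>4]
(A,P,Y): not NE [P2→Q gives 5>4; P3→W gives 5>1]
(A,P,Z): not NE [P2→R gives 4>1; P3→W gives 5>2]
(A,P,W): not NE [P1→B gives 8>0; P2→Q gives 8>3]
(A,Q,X): not NE [P1→B gives 9>3; P3→W gives 9>5]
(A,Q,Y): not NE [P3→W gives 9>1]
(A,Q,Z): not NE [P2→R gives 4>3; P3→W gives 9>5]
(A,Q,W): NE
(A,R,X): not NE [P1→B gives 6>4; P2→Q gives 7>5; P3→W gives 9>8]
(A,R,Y): not NE [P2→Q gives 5>4; P3→W gives 9>0]
(A,R,Z): not NE [P1→B gives 6>4; P3→W gives 9>5]
(A,R,W): not NE [P2→Q gives 8>0]
(A,S,X): not NE [P2→Q gives 7>6; P3→Y gives 7>3]
(A,S,Y): not NE [P2→Q gives 5>2]
(A,S,Z): not NE [P2→R gives 4>2; P3→Y gives 7>4]
(A,S,W): not NE [P1→B gives 5>1; P2→Q gives 8>7; P3→Y gives 7>6]
(B,P,X): not NE [P2→R gives 8>0; P3→Y gives 5>2]
(B,P,Y): not NE [P1→A gives 8>0; P2→R gives 9>3]
(B,P,Z): not NE [P1→A gives 2>0; P2→R gives 9>1; P3→Y gives 5>0]
(B,P,W): not NE [P3→Y gives 5>2]
(B,Q,X): not NE [P2→R gives 8>7]
(B,Q,Y): not NE [P1→A gives 3>2; P2→R gives 9>6; P3→X gives 7>5]
(B,Q,Z): not NE [P1→A gives 5>0; P2→R gives 9>4; P3→X gives 7>5]
(B,Q,W): not NE [P1→A gives 8>7; P2→P gives 9>1; P3→X gives 7>1]
(B,R,X): not NE [P3→W gives 9>3]
(B,R,Y): not NE [P1→A gives 5>3; P3→W gives 9>1]
(B,R,Z): not NE [P3→W gives 9>2]
(B,R,W): not NE [P1→A gives 7>0; P2→P gives 9>0]
(B,S,X): not NE [P1→A gives 1>0; P2→R gives 8>2; P3→Y gives 9>0]
(B,S,Y): not NE [P1→A gives 5>3; P2→R gives 9>7]
(B,S,Z): not NE [P1→A gives 9>5; P2→R gives 9>4; P3→Y gives 9>8]
(B,S,W): not NE [P2→P gives 9>2; P3→Y gives 9>0]

PSNE = {(A,Q,W)}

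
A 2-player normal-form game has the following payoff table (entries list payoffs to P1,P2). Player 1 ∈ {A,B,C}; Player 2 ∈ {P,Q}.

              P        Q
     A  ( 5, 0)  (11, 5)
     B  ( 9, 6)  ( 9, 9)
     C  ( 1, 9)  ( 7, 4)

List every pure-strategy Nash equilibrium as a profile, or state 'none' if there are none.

(A,P): not NE [P1→B gives 9>5; P2→Q gives 5>0]
(A,Q): NE
(B,P): not NE [P2→Q gives 9>6]
(B,Q): not NE [P1→A gives 11>9]
(C,P): not NE [P1→B gives 9>1]
(C,Q): not NE [P1→A gives 11>7; P2→P gives 9>4]

Nash profiles: (A,Q)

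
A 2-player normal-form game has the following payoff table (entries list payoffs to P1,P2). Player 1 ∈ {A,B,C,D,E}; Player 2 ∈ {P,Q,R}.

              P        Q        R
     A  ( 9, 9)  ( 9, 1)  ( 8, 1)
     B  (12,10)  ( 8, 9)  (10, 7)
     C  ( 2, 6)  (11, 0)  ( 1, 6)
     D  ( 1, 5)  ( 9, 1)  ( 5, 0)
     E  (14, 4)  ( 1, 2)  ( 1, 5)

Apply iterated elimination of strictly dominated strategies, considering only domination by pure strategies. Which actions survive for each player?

IESDS → P1:{B,E} P2:{P,R}

P2 drop Q (P beats it: A:9>1 B:10>9 C:6>0 D:5>1 E:4>2)
P1 drop A (B beats it: P:12>9 R:10>8)
P1 drop C (B beats it: P:12>2 R:10>1)
P1 drop D (B beats it: P:12>1 R:10>5)
P1→{B,E} P2→{P,R}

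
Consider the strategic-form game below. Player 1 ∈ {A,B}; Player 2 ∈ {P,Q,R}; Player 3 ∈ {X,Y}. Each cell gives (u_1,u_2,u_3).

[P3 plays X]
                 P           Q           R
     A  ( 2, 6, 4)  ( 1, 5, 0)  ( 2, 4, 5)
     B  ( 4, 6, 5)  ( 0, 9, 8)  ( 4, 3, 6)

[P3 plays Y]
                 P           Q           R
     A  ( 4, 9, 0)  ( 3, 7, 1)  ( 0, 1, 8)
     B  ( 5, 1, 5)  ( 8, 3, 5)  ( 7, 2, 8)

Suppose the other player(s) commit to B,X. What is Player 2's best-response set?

argmax u_2 = {Q}

u_2(P vs B,X) = 6
u_2(Q vs B,X) = 9
u_2(R vs B,X) = 3
max payoff 9 at {Q}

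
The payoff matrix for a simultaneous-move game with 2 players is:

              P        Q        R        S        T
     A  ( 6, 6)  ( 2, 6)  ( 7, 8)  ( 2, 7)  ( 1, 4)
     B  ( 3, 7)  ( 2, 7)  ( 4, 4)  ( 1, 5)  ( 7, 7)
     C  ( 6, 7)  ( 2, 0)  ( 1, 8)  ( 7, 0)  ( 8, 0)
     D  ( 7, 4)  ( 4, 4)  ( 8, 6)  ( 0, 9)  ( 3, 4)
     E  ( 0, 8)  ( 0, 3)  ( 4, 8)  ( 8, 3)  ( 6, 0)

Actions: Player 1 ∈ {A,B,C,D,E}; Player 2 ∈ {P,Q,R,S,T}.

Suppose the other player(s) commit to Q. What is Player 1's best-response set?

u_1(A vs Q) = 2
u_1(B vs Q) = 2
u_1(C vs Q) = 2
u_1(D vs Q) = 4
u_1(E vs Q) = 0
max payoff 4 at {D}

BR_1 = {D}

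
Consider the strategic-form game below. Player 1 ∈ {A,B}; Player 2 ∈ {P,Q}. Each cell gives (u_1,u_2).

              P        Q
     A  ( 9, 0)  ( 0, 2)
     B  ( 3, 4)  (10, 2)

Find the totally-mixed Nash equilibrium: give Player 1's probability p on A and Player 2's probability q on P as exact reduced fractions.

P1 mixes 1/2 on A; P2 mixes 5/8 on P

P1 indiff ⇒ q·9+(1-q)·0 = q·3+(1-q)·10 ⇒ q(6) = (1-q)(10) ⇒ q = 5/8
P2 indiff ⇒ p·0+(1-p)·4 = p·2+(1-p)·2 ⇒ p(-2) = (1-p)(-2) ⇒ p = 1/2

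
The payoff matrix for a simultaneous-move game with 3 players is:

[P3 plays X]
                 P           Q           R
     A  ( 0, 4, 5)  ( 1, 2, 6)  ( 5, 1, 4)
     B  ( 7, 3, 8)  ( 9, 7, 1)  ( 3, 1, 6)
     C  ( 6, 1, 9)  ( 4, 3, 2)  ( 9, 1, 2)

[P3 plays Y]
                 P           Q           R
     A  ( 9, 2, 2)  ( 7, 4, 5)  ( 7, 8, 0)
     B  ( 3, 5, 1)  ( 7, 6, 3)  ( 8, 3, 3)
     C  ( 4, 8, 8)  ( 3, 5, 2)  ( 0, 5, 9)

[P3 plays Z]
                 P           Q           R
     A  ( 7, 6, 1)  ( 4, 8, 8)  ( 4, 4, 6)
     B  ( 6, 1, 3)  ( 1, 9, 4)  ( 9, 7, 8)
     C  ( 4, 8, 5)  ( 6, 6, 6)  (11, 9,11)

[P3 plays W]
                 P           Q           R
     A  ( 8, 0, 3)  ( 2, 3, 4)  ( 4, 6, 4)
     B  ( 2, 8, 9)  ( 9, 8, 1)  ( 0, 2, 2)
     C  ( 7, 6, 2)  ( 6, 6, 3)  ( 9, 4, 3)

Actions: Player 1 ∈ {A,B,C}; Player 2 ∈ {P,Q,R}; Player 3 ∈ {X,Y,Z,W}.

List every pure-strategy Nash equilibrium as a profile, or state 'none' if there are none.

(A,P,X): not NE [P1→B gives 7>0]
(A,P,Y): not NE [P2→R gives 8>2; P3→X gives 5>2]
(A,P,Z): not NE [P2→Q gives 8>6; P3→X gives 5>1]
(A,P,W): not NE [P2→R gives 6>0; P3→X gives 5>3]
(A,Q,X): not NE [P1→B gives 9>1; P2→P gives 4>2; P3→Z gives 8>6]
(A,Q,Y): not NE [P2→R gives 8>4; P3→Z gives 8>5]
(A,Q,Z): not NE [P1→C gives 6>4]
(A,Q,W): not NE [P1→B gives 9>2; P2→R gives 6>3; P3→Z gives 8>4]
(A,R,X): not NE [P1→C gives 9>5; P2→P gives 4>1; P3→Z gives 6>4]
(A,R,Y): not NE [P1→B gives 8>7; P3→Z gives 6>0]
(A,R,Z): not NE [P1→C gives 11>4; P2→Q gives 8>4]
(A,R,W): not NE [P1→C gives 9>4; P3→Z gives 6>4]
(B,P,X): not NE [P2→Q gives 7>3; P3→W gives 9>8]
(B,P,Y): not NE [P1→A gives 9>3; P2→Q gives 6>5; P3→W gives 9>1]
(B,P,Z): not NE [P1→A gives 7>6; P2→Q gives 9>1; P3→W gives 9>3]
(B,P,W): not NE [P1→A gives 8>2]
(B,Q,X): not NE [P3→Z gives 4>1]
(B,Q,Y): not NE [P3→Z gives 4>3]
(B,Q,Z): not NE [P1→C gives 6>1]
(B,Q,W): not NE [P3→Z gives 4>1]
(B,R,X): not NE [P1→C gives 9>3; P2→Q gives 7>1; P3→Z gives 8>6]
(B,R,Y): not NE [P2→Q gives 6>3; P3→Z gives 8>3]
(B,R,Z): not NE [P1→C gives 11>9; P2→Q gives 9>7]
(B,R,W): not NE [P1→C gives 9>0; P2→Q gives 8>2; P3→Z gives 8>2]
(C,P,X): not NE [P1→B gives 7>6; P2→Q gives 3>1]
(C,P,Y): not NE [P1→A gives 9>4; P3→X gives 9>8]
(C,P,Z): not NE [P1→A gives 7>4; P2→R gives 9>8; P3→X gives 9>5]
(C,P,W): not NE [P1→A gives 8>7; P3→X gives 9>2]
(C,Q,X): not NE [P1→B gives 9>4; P3→Z gives 6>2]
(C,Q,Y): not NE [P1→B gives 7>3; P2→P gives 8>5; P3→Z gives 6>2]
(C,Q,Z): not NE [P2→R gives 9>6]
(C,Q,W): not NE [P1→B gives 9>6; P3→Z gives 6>3]
(C,R,X): not NE [P2→Q gives 3>1; P3→Z gives 11>2]
(C,R,Y): not NE [P1→B gives 8>0; P2→P gives 8>5; P3→Z gives 11>9]
(C,R,Z): NE
(C,R,W): not NE [P2→Q gives 6>4; P3→Z gives 11>3]

NE set: (C,R,Z)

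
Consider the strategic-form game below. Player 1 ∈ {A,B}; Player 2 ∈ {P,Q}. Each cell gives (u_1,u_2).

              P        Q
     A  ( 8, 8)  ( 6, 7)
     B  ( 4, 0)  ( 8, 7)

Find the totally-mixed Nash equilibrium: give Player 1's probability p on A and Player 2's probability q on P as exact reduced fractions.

(p,q) = (7/8, 1/3)

P1 indiff ⇒ q·8+(1-q)·6 = q·4+(1-q)·8 ⇒ q(4) = (1-q)(2) ⇒ q = 1/3
P2 indiff ⇒ p·8+(1-p)·0 = p·7+(1-p)·7 ⇒ p(1) = (1-p)(7) ⇒ p = 7/8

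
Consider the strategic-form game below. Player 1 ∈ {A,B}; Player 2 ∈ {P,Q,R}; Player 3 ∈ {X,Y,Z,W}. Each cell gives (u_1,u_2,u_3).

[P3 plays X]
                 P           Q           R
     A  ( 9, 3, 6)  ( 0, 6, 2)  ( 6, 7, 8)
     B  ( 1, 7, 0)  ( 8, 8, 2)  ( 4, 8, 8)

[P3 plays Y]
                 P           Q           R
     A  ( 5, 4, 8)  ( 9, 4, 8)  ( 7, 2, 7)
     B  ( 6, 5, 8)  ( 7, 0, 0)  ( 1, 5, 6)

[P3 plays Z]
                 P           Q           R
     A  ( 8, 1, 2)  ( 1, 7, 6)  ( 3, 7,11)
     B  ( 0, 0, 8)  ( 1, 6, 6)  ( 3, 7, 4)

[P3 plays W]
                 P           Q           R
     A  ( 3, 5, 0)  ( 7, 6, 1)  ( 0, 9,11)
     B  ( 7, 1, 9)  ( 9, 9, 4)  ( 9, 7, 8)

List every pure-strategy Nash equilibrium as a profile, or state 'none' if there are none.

NE set: (A,Q,Y), (A,R,Z)

(A,P,X): not NE [P2→R gives 7>3; P3→Y gives 8>6]
(A,P,Y): not NE [P1→B gives 6>5]
(A,P,Z): not NE [P2→R gives 7>1; P3→Y gives 8>2]
(A,P,W): not NE [P1→B gives 7>3; P2→R gives 9>5; P3→Y gives 8>0]
(A,Q,X): not NE [P1→B gives 8>0; P2→R gives 7>6; P3→Y gives 8>2]
(A,Q,Y): NE
(A,Q,Z): not NE [P3→Y gives 8>6]
(A,Q,W): not NE [P1→B gives 9>7; P2→R gives 9>6; P3→Y gives 8>1]
(A,R,X): not NE [P3→W gives 11>8]
(A,R,Y): not NE [P2→Q gives 4>2; P3→W gives 11>7]
(A,R,Z): NE
(A,R,W): not NE [P1→B gives 9>0]
(B,P,X): not NE [P1→A gives 9>1; P2→R gives 8>7; P3→W gives 9>0]
(B,P,Y): not NE [P3→W gives 9>8]
(B,P,Z): not NE [P1→A gives 8>0; P2→R gives 7>0; P3→W gives 9>8]
(B,P,W): not NE [P2→Q gives 9>1]
(B,Q,X): not NE [P3→Z gives 6>2]
(B,Q,Y): not NE [P1→A gives 9>7; P2→R gives 5>0; P3→Z gives 6>0]
(B,Q,Z): not NE [P2→R gives 7>6]
(B,Q,W): not NE [P3→Z gives 6>4]
(B,R,X): not NE [P1→A gives 6>4]
(B,R,Y): not NE [P1→A gives 7>1; P3→W gives 8>6]
(B,R,Z): not NE [P3→W gives 8>4]
(B,R,W): not NE [P2→Q gives 9>7]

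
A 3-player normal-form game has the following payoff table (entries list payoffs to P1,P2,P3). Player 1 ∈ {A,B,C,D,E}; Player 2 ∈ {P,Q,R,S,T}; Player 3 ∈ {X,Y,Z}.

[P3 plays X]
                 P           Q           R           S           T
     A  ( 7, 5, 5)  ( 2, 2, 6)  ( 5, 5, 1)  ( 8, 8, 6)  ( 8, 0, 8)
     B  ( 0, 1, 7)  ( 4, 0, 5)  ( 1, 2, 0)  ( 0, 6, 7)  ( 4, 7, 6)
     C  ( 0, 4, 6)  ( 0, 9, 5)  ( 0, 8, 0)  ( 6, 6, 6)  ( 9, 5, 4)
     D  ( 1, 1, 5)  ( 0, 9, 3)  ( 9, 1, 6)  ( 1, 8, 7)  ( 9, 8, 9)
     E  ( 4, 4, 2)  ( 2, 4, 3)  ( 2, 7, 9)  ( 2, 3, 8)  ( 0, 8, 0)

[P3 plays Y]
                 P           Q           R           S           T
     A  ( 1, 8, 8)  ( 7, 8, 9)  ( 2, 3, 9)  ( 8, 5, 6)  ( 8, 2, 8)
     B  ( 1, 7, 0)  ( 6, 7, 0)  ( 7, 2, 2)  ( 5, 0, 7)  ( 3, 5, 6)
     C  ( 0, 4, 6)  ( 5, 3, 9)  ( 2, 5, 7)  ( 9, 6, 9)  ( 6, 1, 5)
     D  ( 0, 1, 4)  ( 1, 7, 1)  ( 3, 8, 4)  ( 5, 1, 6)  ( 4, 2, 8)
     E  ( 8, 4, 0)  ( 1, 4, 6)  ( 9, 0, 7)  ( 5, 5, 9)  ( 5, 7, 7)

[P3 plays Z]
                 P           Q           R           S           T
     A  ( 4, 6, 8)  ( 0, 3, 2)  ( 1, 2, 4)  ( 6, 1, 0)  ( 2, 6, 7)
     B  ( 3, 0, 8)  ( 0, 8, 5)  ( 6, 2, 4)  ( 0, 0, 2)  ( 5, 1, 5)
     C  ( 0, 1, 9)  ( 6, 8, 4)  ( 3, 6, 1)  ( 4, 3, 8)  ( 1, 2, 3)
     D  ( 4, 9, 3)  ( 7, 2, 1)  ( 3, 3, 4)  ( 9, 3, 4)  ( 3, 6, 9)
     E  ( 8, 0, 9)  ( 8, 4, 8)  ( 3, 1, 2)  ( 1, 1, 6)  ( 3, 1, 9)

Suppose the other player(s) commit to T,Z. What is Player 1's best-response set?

u_1(A vs T,Z) = 2
u_1(B vs T,Z) = 5
u_1(C vs T,Z) = 1
u_1(D vs T,Z) = 3
u_1(E vs T,Z) = 3
max payoff 5 at {B}

argmax u_1 = {B}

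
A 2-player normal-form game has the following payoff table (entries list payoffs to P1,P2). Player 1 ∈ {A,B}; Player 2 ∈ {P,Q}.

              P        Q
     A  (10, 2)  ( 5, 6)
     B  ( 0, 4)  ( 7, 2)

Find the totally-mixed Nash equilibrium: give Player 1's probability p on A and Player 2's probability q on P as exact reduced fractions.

(p,q) = (1/3, 1/6)

P1 indiff ⇒ q·10+(1-q)·5 = q·0+(1-q)·7 ⇒ q(10) = (1-q)(2) ⇒ q = 1/6
P2 indiff ⇒ p·2+(1-p)·4 = p·6+(1-p)·2 ⇒ p(-4) = (1-p)(-2) ⇒ p = 1/3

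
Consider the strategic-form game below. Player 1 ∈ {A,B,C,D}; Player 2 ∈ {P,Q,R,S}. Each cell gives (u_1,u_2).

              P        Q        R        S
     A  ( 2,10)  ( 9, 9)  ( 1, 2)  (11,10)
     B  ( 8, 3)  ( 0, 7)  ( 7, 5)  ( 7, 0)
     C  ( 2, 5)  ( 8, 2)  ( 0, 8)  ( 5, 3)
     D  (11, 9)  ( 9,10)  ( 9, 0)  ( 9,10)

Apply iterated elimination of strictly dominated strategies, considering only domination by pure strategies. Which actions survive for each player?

P1 drop B (D beats it: P:11>8 Q:9>0 R:9>7 S:9>7)
P1 drop C (D beats it: P:11>2 Q:9>8 R:9>0 S:9>5)
P2 drop R (P beats it: A:10>2 D:9>0)
P1→{A,D} P2→{P,Q,S}

Survivors P1:{A,D} P2:{P,Q,S}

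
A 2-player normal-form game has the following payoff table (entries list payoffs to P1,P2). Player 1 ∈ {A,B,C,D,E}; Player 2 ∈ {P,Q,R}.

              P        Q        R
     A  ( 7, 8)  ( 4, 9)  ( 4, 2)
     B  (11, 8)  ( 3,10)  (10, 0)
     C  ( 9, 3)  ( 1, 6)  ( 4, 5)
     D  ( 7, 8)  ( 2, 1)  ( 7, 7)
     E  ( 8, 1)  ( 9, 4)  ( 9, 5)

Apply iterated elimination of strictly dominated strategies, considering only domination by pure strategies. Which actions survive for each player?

P1 drop A (E beats it: P:8>7 Q:9>4 R:9>4)
P1 drop C (B beats it: P:11>9 Q:3>1 R:10>4)
P1 drop D (B beats it: P:11>7 Q:3>2 R:10>7)
P2 drop P (Q beats it: B:10>8 E:4>1)
P1→{B,E} P2→{Q,R}

IESDS → P1:{B,E} P2:{Q,R}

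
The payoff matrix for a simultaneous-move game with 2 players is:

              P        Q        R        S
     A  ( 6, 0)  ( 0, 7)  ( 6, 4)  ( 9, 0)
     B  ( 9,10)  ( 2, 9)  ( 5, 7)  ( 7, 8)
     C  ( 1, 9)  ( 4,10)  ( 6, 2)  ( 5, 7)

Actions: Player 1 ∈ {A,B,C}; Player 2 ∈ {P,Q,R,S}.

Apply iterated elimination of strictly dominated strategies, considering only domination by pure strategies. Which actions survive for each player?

Survivors P1:{B,C} P2:{P,Q}

P2 drop R (Q beats it: A:7>4 B:9>7 C:10>2)
P2 drop S (Q beats it: A:7>0 B:9>8 C:10>7)
P1 drop A (B beats it: P:9>6 Q:2>0)
P1→{B,C} P2→{P,Q}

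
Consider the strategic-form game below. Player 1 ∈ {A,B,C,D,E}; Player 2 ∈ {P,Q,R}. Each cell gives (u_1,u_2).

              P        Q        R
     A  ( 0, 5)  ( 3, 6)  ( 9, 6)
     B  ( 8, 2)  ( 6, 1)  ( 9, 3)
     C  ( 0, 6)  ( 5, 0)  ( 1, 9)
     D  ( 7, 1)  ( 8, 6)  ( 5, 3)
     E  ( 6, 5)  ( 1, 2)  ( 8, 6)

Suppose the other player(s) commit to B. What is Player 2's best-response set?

P2 best: {R}

u_2(P vs B) = 2
u_2(Q vs B) = 1
u_2(R vs B) = 3
max payoff 3 at {R}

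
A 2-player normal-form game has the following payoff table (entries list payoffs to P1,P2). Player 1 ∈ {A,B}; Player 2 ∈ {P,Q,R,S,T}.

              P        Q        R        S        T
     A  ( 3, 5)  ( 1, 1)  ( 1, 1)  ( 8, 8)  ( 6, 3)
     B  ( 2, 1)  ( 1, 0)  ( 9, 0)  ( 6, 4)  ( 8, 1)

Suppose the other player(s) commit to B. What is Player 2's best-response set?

BR_2 = {S}

u_2(P vs B) = 1
u_2(Q vs B) = 0
u_2(R vs B) = 0
u_2(S vs B) = 4
u_2(T vs B) = 1
max payoff 4 at {S}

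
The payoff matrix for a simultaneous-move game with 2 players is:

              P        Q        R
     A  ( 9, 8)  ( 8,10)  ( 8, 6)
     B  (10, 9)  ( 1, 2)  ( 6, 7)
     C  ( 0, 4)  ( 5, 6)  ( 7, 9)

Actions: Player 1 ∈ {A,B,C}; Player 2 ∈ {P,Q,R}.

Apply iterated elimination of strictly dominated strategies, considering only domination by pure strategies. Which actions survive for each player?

Survivors P1:{A,B} P2:{P,Q}

P1 drop C (A beats it: P:9>0 Q:8>5 R:8>7)
P2 drop R (P beats it: A:8>6 B:9>7)
P1→{A,B} P2→{P,Q}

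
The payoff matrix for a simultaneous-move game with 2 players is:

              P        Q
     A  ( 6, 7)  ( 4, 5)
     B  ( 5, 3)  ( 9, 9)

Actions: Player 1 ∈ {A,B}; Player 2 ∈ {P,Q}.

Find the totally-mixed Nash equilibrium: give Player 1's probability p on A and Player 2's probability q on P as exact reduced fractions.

P1 mixes 3/4 on A; P2 mixes 5/6 on P

P1 indiff ⇒ q·6+(1-q)·4 = q·5+(1-q)·9 ⇒ q(1) = (1-q)(5) ⇒ q = 5/6
P2 indiff ⇒ p·7+(1-p)·3 = p·5+(1-p)·9 ⇒ p(2) = (1-p)(6) ⇒ p = 3/4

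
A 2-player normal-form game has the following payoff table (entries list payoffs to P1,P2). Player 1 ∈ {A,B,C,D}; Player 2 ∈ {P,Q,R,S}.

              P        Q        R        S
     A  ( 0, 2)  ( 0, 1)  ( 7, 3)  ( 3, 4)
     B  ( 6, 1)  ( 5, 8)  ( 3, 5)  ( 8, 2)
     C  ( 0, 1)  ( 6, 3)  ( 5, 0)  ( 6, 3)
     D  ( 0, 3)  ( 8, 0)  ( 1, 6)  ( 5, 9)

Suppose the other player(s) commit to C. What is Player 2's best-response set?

BR_2 = {Q,S}

u_2(P vs C) = 1
u_2(Q vs C) = 3
u_2(R vs C) = 0
u_2(S vs C) = 3
max payoff 3 at {Q,S}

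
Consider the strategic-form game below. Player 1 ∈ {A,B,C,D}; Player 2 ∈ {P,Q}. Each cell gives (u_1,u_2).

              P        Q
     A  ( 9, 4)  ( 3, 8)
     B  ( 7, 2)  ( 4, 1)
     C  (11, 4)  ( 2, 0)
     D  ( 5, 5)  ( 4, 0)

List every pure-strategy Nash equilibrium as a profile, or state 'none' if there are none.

(A,P): not NE [P1→C gives 11>9; P2→Q gives 8>4]
(A,Q): not NE [P1→D gives 4>3]
(B,P): not NE [P1→C gives 11>7]
(B,Q): not NE [P2→P gives 2>1]
(C,P): NE
(C,Q): not NE [P1→D gives 4>2; P2→P gives 4>0]
(D,P): not NE [P1→C gives 11>5]
(D,Q): not NE [P2→P gives 5>0]

NE set: (C,P)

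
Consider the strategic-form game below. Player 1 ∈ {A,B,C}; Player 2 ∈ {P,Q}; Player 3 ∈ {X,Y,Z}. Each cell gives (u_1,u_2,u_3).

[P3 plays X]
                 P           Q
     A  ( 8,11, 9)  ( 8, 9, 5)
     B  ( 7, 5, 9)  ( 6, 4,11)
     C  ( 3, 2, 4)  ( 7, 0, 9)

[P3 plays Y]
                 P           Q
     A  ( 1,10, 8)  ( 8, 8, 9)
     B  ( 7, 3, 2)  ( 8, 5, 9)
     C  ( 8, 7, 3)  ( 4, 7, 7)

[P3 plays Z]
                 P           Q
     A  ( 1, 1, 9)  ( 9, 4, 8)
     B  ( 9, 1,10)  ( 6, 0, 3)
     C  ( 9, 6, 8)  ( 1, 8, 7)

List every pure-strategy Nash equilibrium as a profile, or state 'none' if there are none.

PSNE = {(A,P,X), (B,P,Z)}

(A,P,X): NE
(A,P,Y): not NE [P1→C gives 8>1; P3→Z gives 9>8]
(A,P,Z): not NE [P1→C gives 9>1; P2→Q gives 4>1]
(A,Q,X): not NE [P2→P gives 11>9; P3→Y gives 9>5]
(A,Q,Y): not NE [P2→P gives 10>8]
(A,Q,Z): not NE [P3→Y gives 9>8]
(B,P,X): not NE [P1→A gives 8>7; P3→Z gives 10>9]
(B,P,Y): not NE [P1→C gives 8>7; P2→Q gives 5>3; P3→Z gives 10>2]
(B,P,Z): NE
(B,Q,X): not NE [P1→A gives 8>6; P2→P gives 5>4]
(B,Q,Y): not NE [P3→X gives 11>9]
(B,Q,Z): not NE [P1→A gives 9>6; P2→P gives 1>0; P3→X gives 11>3]
(C,P,X): not NE [P1→A gives 8>3; P3→Z gives 8>4]
(C,P,Y): not NE [P3→Z gives 8>3]
(C,P,Z): not NE [P2→Q gives 8>6]
(C,Q,X): not NE [P1→A gives 8>7; P2→P gives 2>0]
(C,Q,Y): not NE [P1→B gives 8>4; P3→X gives 9>7]
(C,Q,Z): not NE [P1→A gives 9>1; P3→X gives 9>7]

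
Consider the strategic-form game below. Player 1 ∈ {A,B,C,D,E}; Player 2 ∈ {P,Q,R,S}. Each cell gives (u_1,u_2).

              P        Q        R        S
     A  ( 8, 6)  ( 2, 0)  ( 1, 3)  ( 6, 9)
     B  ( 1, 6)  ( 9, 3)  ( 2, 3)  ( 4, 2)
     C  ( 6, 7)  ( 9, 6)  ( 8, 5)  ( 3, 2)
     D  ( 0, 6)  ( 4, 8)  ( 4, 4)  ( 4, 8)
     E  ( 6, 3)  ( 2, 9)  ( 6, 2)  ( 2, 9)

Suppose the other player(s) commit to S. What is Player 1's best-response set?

BR_1 = {A}

u_1(A vs S) = 6
u_1(B vs S) = 4
u_1(C vs S) = 3
u_1(D vs S) = 4
u_1(E vs S) = 2
max payoff 6 at {A}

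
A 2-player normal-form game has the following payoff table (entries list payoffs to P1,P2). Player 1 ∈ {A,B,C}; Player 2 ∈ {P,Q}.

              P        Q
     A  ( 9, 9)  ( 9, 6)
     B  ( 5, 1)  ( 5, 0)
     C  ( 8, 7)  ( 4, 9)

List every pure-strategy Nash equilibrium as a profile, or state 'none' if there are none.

NE set: (A,P)

(A,P): NE
(A,Q): not NE [P2→P gives 9>6]
(B,P): not NE [P1→A gives 9>5]
(B,Q): not NE [P1→A gives 9>5; P2→P gives 1>0]
(C,P): not NE [P1→A gives 9>8; P2→Q gives 9>7]
(C,Q): not NE [P1→A gives 9>4]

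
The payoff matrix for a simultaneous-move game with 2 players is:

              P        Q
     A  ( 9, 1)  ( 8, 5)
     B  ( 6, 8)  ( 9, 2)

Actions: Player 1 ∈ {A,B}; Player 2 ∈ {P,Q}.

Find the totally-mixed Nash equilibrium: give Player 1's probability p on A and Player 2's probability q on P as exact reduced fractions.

P1 indiff ⇒ q·9+(1-q)·8 = q·6+(1-q)·9 ⇒ q(3) = (1-q)(1) ⇒ q = 1/4
P2 indiff ⇒ p·1+(1-p)·8 = p·5+(1-p)·2 ⇒ p(-4) = (1-p)(-6) ⇒ p = 3/5

p=3/5, q=1/4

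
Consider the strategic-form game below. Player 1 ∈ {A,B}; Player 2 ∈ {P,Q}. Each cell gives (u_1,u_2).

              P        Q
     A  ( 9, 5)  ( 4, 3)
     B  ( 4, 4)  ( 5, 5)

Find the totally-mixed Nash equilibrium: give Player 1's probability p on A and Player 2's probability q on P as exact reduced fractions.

P1 indiff ⇒ q·9+(1-q)·4 = q·4+(1-q)·5 ⇒ q(5) = (1-q)(1) ⇒ q = 1/6
P2 indiff ⇒ p·5+(1-p)·4 = p·3+(1-p)·5 ⇒ p(2) = (1-p)(1) ⇒ p = 1/3

P1 mixes 1/3 on A; P2 mixes 1/6 on P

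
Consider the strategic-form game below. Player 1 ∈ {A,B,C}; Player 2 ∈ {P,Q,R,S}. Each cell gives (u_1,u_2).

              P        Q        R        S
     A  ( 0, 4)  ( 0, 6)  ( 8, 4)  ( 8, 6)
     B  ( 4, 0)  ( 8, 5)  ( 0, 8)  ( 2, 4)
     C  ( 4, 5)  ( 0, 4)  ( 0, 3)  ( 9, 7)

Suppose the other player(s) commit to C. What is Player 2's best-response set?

BR_2 = {S}

u_2(P vs C) = 5
u_2(Q vs C) = 4
u_2(R vs C) = 3
u_2(S vs C) = 7
max payoff 7 at {S}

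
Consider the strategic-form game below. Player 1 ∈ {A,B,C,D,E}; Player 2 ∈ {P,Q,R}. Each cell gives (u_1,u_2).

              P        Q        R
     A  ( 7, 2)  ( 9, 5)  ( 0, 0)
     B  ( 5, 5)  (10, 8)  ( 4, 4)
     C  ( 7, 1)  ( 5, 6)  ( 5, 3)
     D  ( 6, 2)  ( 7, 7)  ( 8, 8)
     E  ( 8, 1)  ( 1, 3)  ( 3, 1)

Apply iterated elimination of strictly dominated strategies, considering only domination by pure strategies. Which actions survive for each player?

P2 drop P (Q beats it: A:5>2 B:8>5 C:6>1 D:7>2 E:3>1)
P1 drop A (B beats it: Q:10>9 R:4>0)
P1 drop C (D beats it: Q:7>5 R:8>5)
P1 drop E (B beats it: Q:10>1 R:4>3)
P1→{B,D} P2→{Q,R}

Survivors P1:{B,D} P2:{Q,R}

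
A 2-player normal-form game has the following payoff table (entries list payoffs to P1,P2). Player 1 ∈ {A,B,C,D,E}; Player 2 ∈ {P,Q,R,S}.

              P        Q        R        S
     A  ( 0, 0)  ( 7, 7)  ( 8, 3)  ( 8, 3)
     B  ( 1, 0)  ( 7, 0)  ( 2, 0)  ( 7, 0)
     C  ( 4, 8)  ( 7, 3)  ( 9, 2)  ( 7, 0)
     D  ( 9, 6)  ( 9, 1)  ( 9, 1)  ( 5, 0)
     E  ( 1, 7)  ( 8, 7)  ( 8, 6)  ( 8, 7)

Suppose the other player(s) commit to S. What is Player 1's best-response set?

argmax u_1 = {A,E}

u_1(A vs S) = 8
u_1(B vs S) = 7
u_1(C vs S) = 7
u_1(D vs S) = 5
u_1(E vs S) = 8
max payoff 8 at {A,E}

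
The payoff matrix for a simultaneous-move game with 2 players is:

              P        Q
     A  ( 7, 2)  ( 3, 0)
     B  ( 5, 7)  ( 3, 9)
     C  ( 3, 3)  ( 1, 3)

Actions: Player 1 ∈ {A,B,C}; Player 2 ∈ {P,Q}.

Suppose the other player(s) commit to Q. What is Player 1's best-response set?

argmax u_1 = {A,B}

u_1(A vs Q) = 3
u_1(B vs Q) = 3
u_1(C vs Q) = 1
max payoff 3 at {A,B}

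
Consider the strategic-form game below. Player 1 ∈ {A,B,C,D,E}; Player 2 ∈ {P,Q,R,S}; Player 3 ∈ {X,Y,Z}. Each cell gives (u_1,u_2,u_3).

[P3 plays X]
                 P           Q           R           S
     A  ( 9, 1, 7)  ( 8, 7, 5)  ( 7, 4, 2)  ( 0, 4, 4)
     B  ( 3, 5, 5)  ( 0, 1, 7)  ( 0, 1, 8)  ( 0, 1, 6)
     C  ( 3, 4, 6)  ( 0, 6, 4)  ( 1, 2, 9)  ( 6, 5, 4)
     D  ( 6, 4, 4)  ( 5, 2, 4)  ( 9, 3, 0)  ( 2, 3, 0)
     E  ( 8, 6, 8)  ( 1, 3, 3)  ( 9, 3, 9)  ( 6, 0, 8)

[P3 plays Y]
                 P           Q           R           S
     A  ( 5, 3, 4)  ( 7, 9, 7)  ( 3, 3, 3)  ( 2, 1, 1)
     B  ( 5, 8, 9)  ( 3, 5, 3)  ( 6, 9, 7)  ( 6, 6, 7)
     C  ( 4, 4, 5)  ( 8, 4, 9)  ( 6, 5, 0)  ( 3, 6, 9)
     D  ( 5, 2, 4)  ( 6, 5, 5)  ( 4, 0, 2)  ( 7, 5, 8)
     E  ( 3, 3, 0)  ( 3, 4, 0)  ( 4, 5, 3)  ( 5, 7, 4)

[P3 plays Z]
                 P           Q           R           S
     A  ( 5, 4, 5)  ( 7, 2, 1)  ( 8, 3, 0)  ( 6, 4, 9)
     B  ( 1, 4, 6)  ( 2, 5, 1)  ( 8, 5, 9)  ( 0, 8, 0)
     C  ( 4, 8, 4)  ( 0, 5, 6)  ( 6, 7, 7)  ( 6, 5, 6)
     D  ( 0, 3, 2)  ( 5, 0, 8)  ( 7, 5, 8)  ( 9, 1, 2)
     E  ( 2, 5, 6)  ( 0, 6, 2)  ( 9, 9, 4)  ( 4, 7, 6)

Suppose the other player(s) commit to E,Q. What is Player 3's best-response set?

u_3(X vs E,Q) = 3
u_3(Y vs E,Q) = 0
u_3(Z vs E,Q) = 2
max payoff 3 at {X}

argmax u_3 = {X}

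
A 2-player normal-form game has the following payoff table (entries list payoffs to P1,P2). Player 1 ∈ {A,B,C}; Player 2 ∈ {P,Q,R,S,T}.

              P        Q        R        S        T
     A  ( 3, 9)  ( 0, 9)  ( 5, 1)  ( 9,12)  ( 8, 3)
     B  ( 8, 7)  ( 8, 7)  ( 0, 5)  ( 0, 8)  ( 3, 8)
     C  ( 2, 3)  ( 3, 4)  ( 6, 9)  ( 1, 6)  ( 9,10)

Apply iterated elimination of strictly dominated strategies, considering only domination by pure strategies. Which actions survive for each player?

P2 drop P (S beats it: A:12>9 B:8>7 C:6>3)
P2 drop Q (S beats it: A:12>9 B:8>7 C:6>4)
P1 drop B (A beats it: R:5>0 S:9>0 T:8>3)
P2 drop R (T beats it: A:3>1 C:10>9)
P1→{A,C} P2→{S,T}

IESDS → P1:{A,C} P2:{S,T}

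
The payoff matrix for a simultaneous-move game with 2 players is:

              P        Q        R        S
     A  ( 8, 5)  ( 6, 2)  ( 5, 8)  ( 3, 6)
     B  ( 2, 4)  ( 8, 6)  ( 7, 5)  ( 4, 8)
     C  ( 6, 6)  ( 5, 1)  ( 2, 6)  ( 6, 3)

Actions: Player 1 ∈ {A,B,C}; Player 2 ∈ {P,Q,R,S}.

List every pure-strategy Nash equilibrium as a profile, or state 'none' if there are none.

PSNE: ∅

(A,P): not NE [P2→R gives 8>5]
(A,Q): not NE [P1→B gives 8>6; P2→R gives 8>2]
(A,R): not NE [P1→B gives 7>5]
(A,S): not NE [P1→C gives 6>3; P2→R gives 8>6]
(B,P): not NE [P1→A gives 8>2; P2→S gives 8>4]
(B,Q): not NE [P2→S gives 8>6]
(B,R): not NE [P2→S gives 8>5]
(B,S): not NE [P1→C gives 6>4]
(C,P): not NE [P1→A gives 8>6]
(C,Q): not NE [P1→B gives 8>5; P2→R gives 6>1]
(C,R): not NE [P1→B gives 7>2]
(C,S): not NE [P2→R gives 6>3]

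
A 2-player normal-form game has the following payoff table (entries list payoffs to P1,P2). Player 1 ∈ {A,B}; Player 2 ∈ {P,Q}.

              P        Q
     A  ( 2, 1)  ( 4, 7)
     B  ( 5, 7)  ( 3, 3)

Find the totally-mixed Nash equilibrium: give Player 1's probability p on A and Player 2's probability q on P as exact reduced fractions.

(p,q) = (2/5, 1/4)

P1 indiff ⇒ q·2+(1-q)·4 = q·5+(1-q)·3 ⇒ q(-3) = (1-q)(-1) ⇒ q = 1/4
P2 indiff ⇒ p·1+(1-p)·7 = p·7+(1-p)·3 ⇒ p(-6) = (1-p)(-4) ⇒ p = 2/5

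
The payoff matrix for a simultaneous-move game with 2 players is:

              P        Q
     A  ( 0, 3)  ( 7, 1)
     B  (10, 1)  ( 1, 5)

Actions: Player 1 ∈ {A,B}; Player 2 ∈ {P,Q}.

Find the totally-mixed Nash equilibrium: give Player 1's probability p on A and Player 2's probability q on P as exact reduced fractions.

(p,q) = (2/3, 3/8)

P1 indiff ⇒ q·0+(1-q)·7 = q·10+(1-q)·1 ⇒ q(-10) = (1-q)(-6) ⇒ q = 3/8
P2 indiff ⇒ p·3+(1-p)·1 = p·1+(1-p)·5 ⇒ p(2) = (1-p)(4) ⇒ p = 2/3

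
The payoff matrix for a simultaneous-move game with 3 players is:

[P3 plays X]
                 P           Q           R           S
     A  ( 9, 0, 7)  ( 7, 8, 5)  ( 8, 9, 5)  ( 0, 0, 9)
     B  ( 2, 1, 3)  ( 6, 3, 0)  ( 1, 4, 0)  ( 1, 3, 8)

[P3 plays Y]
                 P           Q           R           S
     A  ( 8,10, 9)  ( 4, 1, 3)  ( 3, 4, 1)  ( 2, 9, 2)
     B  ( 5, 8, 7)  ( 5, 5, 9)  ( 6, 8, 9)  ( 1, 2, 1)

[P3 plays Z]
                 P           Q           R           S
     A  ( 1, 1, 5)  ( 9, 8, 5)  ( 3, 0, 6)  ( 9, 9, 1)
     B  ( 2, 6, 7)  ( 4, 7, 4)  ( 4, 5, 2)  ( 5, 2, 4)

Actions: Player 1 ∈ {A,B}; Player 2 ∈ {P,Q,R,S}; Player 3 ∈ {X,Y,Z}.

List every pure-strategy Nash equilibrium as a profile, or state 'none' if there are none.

PSNE = {(A,P,Y), (B,R,Y)}

(A,P,X): not NE [P2→R gives 9>0; P3→Y gives 9>7]
(A,P,Y): NE
(A,P,Z): not NE [P1→B gives 2>1; P2→S gives 9>1; P3→Y gives 9>5]
(A,Q,X): not NE [P2→R gives 9>8]
(A,Q,Y): not NE [P1→B gives 5>4; P2→P gives 10>1; P3→Z gives 5>3]
(A,Q,Z): not NE [P2→S gives 9>8]
(A,R,X): not NE [P3→Z gives 6>5]
(A,R,Y): not NE [P1→B gives 6>3; P2→P gives 10>4; P3→Z gives 6>1]
(A,R,Z): not NE [P1→B gives 4>3; P2→S gives 9>0]
(A,S,X): not NE [P1→B gives 1>0; P2→R gives 9>0]
(A,S,Y): not NE [P2→P gives 10>9; P3→X gives 9>2]
(A,S,Z): not NE [P3→X gives 9>1]
(B,P,X): not NE [P1→A gives 9>2; P2→R gives 4>1; P3→Z gives 7>3]
(B,P,Y): not NE [P1→A gives 8>5]
(B,P,Z): not NE [P2→Q gives 7>6]
(B,Q,X): not NE [P1→A gives 7>6; P2→R gives 4>3; P3→Y gives 9>0]
(B,Q,Y): not NE [P2→R gives 8>5]
(B,Q,Z): not NE [P1→A gives 9>4; P3→Y gives 9>4]
(B,R,X): not NE [P1→A gives 8>1; P3→Y gives 9>0]
(B,R,Y): NE
(B,R,Z): not NE [P2→Q gives 7>5; P3→Y gives 9>2]
(B,S,X): not NE [P2→R gives 4>3]
(B,S,Y): not NE [P1→A gives 2>1; P2→R gives 8>2; P3→X gives 8>1]
(B,S,Z): not NE [P1→A gives 9>5; P2→Q gives 7>2; P3→X gives 8>4]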